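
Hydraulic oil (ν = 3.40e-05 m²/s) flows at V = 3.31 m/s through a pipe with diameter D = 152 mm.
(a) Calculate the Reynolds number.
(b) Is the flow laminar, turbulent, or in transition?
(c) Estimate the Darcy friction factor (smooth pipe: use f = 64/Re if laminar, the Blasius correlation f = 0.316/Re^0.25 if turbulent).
(a) Re = V·D/ν = 3.31·0.152/3.40e-05 = 14798
(b) Flow regime: turbulent (Re > 4000)
(c) Friction factor: f = 0.316/Re^0.25 = 0.316/14798^0.25 = 0.02865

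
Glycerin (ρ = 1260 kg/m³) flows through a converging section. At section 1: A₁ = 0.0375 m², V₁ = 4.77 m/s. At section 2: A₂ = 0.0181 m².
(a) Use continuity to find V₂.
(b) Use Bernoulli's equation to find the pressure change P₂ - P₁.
(a) Continuity: A₁V₁=A₂V₂ -> V₂=A₁V₁/A₂=0.0375*4.77/0.0181=9.88 m/s
(b) Bernoulli: P₂-P₁=0.5*rho*(V₁^2-V₂^2)/1000=0.5*1260*(4.77^2-9.88^2)/1000=-47.16 kPa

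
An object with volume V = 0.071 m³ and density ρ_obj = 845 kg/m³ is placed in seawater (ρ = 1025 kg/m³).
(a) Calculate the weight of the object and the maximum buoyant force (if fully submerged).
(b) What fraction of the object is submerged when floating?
(a) W=rho_obj*g*V=845*9.81*0.071=588.6 N; F_B(max)=rho*g*V=1025*9.81*0.071=713.9 N
(b) Floating fraction=rho_obj/rho=845/1025=0.824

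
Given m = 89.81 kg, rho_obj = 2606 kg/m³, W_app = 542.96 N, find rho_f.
Formula: W_{app} = mg\left(1 - \frac{\rho_f}{\rho_{obj}}\right)
Substituting knowns: 542.96 = 89.81·9.81·(1 − rho_f/2606)
Solving for rho_f: rho_f = 2606·(1 − 542.96/(89.81·9.81)) = 1000 kg/m³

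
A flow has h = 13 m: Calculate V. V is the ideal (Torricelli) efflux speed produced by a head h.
Formula: V = \sqrt{2 g h}
V = √(2·9.81·13) = 15.97 m/s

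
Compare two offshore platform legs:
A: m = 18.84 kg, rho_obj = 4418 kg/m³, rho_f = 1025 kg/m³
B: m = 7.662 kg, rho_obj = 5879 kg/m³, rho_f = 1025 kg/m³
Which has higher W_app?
W_app(A) = 141.9 N, W_app(B) = 62.06 N. Answer: A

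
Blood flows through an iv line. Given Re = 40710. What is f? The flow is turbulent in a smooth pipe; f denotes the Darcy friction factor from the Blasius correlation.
Formula: f = \frac{0.316}{Re^{0.25}}
f = 0.316/40710^0.25 = 0.02225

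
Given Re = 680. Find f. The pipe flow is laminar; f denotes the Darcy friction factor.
Formula: f = \frac{64}{Re}
f = 64/680 = 0.09412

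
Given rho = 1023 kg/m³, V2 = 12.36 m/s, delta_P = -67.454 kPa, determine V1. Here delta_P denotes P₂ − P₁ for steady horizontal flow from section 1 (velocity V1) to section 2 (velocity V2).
Formula: \Delta P = \frac{1}{2} \rho (V_1^2 - V_2^2)
Substituting knowns: -67.454 = 0.5·1023·(V1² − 12.36²)/1000
Solving for V1: V1 = √(12.36² + 2·(-67.454·1000)/1023) = 4.571 m/s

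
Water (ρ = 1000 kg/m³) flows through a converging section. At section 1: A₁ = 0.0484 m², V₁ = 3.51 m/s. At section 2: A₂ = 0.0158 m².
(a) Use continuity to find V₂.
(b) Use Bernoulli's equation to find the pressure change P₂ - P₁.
(a) Continuity: A₁V₁=A₂V₂ -> V₂=A₁V₁/A₂=0.0484*3.51/0.0158=10.75 m/s
(b) Bernoulli: P₂-P₁=0.5*rho*(V₁^2-V₂^2)/1000=0.5*1000*(3.51^2-10.75^2)/1000=-51.62 kPa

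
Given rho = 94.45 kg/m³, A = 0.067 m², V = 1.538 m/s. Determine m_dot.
Formula: \dot{m} = \rho A V
m_dot = 94.45·0.067·1.538 = 9.733 kg/s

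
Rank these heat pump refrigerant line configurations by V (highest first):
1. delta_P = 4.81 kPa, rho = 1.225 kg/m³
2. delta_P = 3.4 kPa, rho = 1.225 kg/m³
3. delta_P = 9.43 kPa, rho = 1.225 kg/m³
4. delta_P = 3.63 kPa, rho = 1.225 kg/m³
Case 1: V = 88.62 m/s
Case 2: V = 74.51 m/s
Case 3: V = 124.1 m/s
Case 4: V = 76.98 m/s
Ranking (highest first): 3, 1, 4, 2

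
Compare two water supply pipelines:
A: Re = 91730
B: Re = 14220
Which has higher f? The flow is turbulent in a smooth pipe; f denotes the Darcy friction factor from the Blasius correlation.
f(A) = 0.01816, f(B) = 0.02894. Answer: B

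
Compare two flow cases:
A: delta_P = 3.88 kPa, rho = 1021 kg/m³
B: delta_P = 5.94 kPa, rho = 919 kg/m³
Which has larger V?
V(A) = 2.757 m/s, V(B) = 3.595 m/s. Answer: B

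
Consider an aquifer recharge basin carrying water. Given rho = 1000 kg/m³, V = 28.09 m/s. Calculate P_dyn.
Formula: P_{dyn} = \frac{1}{2} \rho V^2
P_dyn = 0.5·1000·28.09²/1000 = 394.5 kPa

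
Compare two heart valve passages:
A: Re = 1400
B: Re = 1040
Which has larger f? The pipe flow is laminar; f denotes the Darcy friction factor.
f(A) = 0.04571, f(B) = 0.06154. Answer: B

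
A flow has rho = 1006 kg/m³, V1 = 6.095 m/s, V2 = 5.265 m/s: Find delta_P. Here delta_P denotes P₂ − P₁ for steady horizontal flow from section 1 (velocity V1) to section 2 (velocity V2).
Formula: \Delta P = \frac{1}{2} \rho (V_1^2 - V_2^2)
delta_P = 0.5·1006·(6.095² − 5.265²)/1000 = 4.743 kPa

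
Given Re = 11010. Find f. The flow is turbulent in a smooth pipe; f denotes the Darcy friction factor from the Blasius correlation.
Formula: f = \frac{0.316}{Re^{0.25}}
f = 0.316/11010^0.25 = 0.03085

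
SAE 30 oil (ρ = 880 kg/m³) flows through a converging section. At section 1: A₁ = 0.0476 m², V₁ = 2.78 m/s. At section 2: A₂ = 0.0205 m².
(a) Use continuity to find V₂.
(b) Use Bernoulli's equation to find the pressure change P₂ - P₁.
(a) Continuity: A₁V₁=A₂V₂ -> V₂=A₁V₁/A₂=0.0476*2.78/0.0205=6.46 m/s
(b) Bernoulli: P₂-P₁=0.5*rho*(V₁^2-V₂^2)/1000=0.5*880*(2.78^2-6.46^2)/1000=-14.96 kPa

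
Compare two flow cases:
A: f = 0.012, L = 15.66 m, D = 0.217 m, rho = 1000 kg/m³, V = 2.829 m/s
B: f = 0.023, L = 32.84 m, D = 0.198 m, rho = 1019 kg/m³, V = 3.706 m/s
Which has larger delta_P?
delta_P(A) = 3.465 kPa, delta_P(B) = 26.69 kPa. Answer: B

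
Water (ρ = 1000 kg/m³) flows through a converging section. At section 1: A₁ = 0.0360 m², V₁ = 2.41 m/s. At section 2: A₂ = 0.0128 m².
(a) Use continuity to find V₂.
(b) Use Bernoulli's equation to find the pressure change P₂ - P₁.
(a) Continuity: A₁V₁=A₂V₂ -> V₂=A₁V₁/A₂=0.0360*2.41/0.0128=6.78 m/s
(b) Bernoulli: P₂-P₁=0.5*rho*(V₁^2-V₂^2)/1000=0.5*1000*(2.41^2-6.78^2)/1000=-20.08 kPa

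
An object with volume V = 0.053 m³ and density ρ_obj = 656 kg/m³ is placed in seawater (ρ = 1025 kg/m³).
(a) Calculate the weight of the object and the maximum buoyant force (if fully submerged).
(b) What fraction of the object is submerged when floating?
(a) W=rho_obj*g*V=656*9.81*0.053=341.1 N; F_B(max)=rho*g*V=1025*9.81*0.053=532.9 N
(b) Floating fraction=rho_obj/rho=656/1025=0.640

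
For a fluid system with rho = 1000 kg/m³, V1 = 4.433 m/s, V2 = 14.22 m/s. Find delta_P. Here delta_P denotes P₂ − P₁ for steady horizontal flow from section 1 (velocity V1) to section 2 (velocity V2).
Formula: \Delta P = \frac{1}{2} \rho (V_1^2 - V_2^2)
delta_P = 0.5·1000·(4.433² − 14.22²)/1000 = -91.28 kPa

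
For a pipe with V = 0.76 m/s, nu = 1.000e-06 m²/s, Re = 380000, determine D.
Formula: Re = \frac{V D}{\nu}
Substituting knowns: 380000 = 0.76·D/1.000e-06
Solving for D: D = 380000·1.000e-06/0.76 = 0.5 m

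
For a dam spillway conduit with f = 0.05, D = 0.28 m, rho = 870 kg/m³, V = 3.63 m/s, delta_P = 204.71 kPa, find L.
Formula: \Delta P = f \frac{L}{D} \frac{\rho V^2}{2}
Substituting knowns: 204.71 = 0.05·(L/0.28)·0.5·870·3.63²/1000
Solving for L: L = (204.71·1000)·0.28/(0.05·0.5·870·3.63²) = 200 m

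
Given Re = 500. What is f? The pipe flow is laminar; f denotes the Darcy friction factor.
Formula: f = \frac{64}{Re}
f = 64/500 = 0.128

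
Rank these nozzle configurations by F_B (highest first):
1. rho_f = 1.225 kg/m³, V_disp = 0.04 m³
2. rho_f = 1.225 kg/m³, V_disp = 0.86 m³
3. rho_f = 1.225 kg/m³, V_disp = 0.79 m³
Case 1: F_B = 0.4807 N
Case 2: F_B = 10.33 N
Case 3: F_B = 9.494 N
Ranking (highest first): 2, 3, 1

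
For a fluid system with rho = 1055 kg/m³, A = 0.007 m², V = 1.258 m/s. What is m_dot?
Formula: \dot{m} = \rho A V
m_dot = 1055·0.007·1.258 = 9.29 kg/s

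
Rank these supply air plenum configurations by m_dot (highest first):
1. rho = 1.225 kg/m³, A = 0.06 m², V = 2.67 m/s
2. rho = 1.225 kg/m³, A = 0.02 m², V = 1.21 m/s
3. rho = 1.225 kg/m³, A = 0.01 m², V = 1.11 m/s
Case 1: m_dot = 0.1962 kg/s
Case 2: m_dot = 0.02965 kg/s
Case 3: m_dot = 0.0136 kg/s
Ranking (highest first): 1, 2, 3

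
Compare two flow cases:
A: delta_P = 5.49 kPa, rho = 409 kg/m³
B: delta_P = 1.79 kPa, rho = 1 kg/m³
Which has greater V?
V(A) = 5.181 m/s, V(B) = 59.83 m/s. Answer: B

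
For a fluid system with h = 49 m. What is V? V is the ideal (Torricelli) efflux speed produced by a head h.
Formula: V = \sqrt{2 g h}
V = √(2·9.81·49) = 31.01 m/s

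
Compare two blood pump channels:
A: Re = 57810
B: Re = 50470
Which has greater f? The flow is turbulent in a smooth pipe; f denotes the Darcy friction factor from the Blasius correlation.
f(A) = 0.02038, f(B) = 0.02108. Answer: B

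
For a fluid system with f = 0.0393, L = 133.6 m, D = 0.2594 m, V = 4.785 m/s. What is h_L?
Formula: h_L = f \frac{L}{D} \frac{V^2}{2g}
h_L = 0.0393·(133.6/0.2594)·4.785²/(2·9.81) = 23.62 m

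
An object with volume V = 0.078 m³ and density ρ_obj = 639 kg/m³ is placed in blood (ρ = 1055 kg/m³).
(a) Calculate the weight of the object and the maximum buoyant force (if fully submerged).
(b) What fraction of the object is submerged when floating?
(a) W=rho_obj*g*V=639*9.81*0.078=489.0 N; F_B(max)=rho*g*V=1055*9.81*0.078=807.3 N
(b) Floating fraction=rho_obj/rho=639/1055=0.606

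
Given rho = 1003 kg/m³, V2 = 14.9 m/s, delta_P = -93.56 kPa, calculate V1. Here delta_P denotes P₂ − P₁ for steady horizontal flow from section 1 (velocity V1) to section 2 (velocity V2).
Formula: \Delta P = \frac{1}{2} \rho (V_1^2 - V_2^2)
Substituting knowns: -93.56 = 0.5·1003·(V1² − 14.9²)/1000
Solving for V1: V1 = √(14.9² + 2·(-93.56·1000)/1003) = 5.954 m/s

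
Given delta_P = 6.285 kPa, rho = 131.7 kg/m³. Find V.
Formula: V = \sqrt{\frac{2 \Delta P}{\rho}}
V = √(2·(6.285·1000)/131.7) = 9.77 m/s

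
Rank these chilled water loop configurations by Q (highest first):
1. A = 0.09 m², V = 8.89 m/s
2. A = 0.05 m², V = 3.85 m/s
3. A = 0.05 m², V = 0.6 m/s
Case 1: Q = 800.1 L/s
Case 2: Q = 192.5 L/s
Case 3: Q = 30 L/s
Ranking (highest first): 1, 2, 3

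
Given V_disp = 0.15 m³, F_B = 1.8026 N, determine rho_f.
Formula: F_B = \rho_f g V_{disp}
Substituting knowns: 1.8026 = rho_f·9.81·0.15
Solving for rho_f: rho_f = 1.8026/(9.81·0.15) = 1.225 kg/m³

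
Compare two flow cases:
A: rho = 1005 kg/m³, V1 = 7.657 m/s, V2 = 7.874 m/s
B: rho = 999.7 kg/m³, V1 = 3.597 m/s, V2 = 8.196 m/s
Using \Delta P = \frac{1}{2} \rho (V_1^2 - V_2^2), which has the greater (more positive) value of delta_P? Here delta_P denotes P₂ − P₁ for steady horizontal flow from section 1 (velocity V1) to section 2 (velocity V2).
delta_P(A) = -1.694 kPa, delta_P(B) = -27.11 kPa. Answer: A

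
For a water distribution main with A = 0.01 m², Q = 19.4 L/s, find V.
Formula: Q = A V
Substituting knowns: 19.4 = 0.01·V·1000
Solving for V: V = (19.4/1000)/0.01 = 1.94 m/s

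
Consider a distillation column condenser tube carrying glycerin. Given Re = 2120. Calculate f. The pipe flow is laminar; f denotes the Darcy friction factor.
Formula: f = \frac{64}{Re}
f = 64/2120 = 0.03019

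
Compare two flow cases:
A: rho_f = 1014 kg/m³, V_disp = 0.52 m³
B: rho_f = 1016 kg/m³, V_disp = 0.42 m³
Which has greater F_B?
F_B(A) = 5173 N, F_B(B) = 4186 N. Answer: A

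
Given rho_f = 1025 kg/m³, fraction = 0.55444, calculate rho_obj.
Formula: f_{sub} = \frac{\rho_{obj}}{\rho_f}
Substituting knowns: 0.55444 = rho_obj/1025
Solving for rho_obj: rho_obj = 0.55444·1025 = 568.3 kg/m³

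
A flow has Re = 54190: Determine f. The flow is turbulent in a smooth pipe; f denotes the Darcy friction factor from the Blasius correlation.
Formula: f = \frac{0.316}{Re^{0.25}}
f = 0.316/54190^0.25 = 0.02071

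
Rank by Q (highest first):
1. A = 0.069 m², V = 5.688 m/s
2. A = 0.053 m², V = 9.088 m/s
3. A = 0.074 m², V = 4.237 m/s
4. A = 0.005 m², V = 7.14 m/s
Case 1: Q = 392.5 L/s
Case 2: Q = 481.7 L/s
Case 3: Q = 313.5 L/s
Case 4: Q = 35.7 L/s
Ranking (highest first): 2, 1, 3, 4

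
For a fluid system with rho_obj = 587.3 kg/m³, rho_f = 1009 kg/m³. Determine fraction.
Formula: f_{sub} = \frac{\rho_{obj}}{\rho_f}
fraction = 587.3/1009 = 0.5821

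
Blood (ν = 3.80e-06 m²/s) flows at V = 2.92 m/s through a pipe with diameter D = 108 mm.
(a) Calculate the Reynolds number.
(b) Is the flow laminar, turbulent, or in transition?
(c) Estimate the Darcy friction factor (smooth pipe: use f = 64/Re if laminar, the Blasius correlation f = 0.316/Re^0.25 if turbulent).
(a) Re = V·D/ν = 2.92·0.108/3.80e-06 = 82989
(b) Flow regime: turbulent (Re > 4000)
(c) Friction factor: f = 0.316/Re^0.25 = 0.316/82989^0.25 = 0.01862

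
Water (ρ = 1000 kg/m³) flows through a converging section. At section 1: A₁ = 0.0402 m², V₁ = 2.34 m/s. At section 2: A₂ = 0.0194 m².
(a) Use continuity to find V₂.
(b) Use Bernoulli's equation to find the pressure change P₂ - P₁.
(a) Continuity: A₁V₁=A₂V₂ -> V₂=A₁V₁/A₂=0.0402*2.34/0.0194=4.85 m/s
(b) Bernoulli: P₂-P₁=0.5*rho*(V₁^2-V₂^2)/1000=0.5*1000*(2.34^2-4.85^2)/1000=-9.023 kPa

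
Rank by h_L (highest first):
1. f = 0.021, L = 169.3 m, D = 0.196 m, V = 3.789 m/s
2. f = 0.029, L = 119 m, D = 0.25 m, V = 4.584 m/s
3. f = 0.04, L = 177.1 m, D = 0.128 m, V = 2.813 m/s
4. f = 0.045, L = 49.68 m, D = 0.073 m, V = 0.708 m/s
Case 1: h_L = 13.27 m
Case 2: h_L = 14.78 m
Case 3: h_L = 22.32 m
Case 4: h_L = 0.7824 m
Ranking (highest first): 3, 2, 1, 4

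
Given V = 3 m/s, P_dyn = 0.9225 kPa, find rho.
Formula: P_{dyn} = \frac{1}{2} \rho V^2
Substituting knowns: 0.9225 = 0.5·rho·3²/1000
Solving for rho: rho = 2·(0.9225·1000)/3² = 205 kg/m³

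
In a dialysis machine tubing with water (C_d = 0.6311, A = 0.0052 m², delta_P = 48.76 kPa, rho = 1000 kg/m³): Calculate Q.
Formula: Q = C_d A \sqrt{\frac{2 \Delta P}{\rho}}
Q = 0.6311·0.0052·√(2·(48.76·1000)/1000)·1000 = 32.41 L/s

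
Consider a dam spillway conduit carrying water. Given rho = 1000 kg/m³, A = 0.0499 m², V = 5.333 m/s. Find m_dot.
Formula: \dot{m} = \rho A V
m_dot = 1000·0.0499·5.333 = 266.1 kg/s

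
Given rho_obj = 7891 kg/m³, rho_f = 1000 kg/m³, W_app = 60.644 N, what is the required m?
Formula: W_{app} = mg\left(1 - \frac{\rho_f}{\rho_{obj}}\right)
Substituting knowns: 60.644 = m·9.81·(1 − 1000/7891)
Solving for m: m = 60.644/(9.81·(1 − 1000/7891)) = 7.079 kg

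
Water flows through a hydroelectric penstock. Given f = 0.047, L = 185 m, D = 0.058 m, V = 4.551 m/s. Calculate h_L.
Formula: h_L = f \frac{L}{D} \frac{V^2}{2g}
h_L = 0.047·(185/0.058)·4.551²/(2·9.81) = 158.3 m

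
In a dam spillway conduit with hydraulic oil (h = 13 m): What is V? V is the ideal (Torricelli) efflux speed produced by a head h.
Formula: V = \sqrt{2 g h}
V = √(2·9.81·13) = 15.97 m/s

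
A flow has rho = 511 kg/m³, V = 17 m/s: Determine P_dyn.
Formula: P_{dyn} = \frac{1}{2} \rho V^2
P_dyn = 0.5·511·17²/1000 = 73.84 kPa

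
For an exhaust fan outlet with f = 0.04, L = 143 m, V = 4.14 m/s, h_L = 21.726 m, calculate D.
Formula: h_L = f \frac{L}{D} \frac{V^2}{2g}
Substituting knowns: 21.726 = 0.04·(143/D)·4.14²/(2·9.81)
Solving for D: D = 0.04·143·4.14²/(2·9.81·21.726) = 0.23 m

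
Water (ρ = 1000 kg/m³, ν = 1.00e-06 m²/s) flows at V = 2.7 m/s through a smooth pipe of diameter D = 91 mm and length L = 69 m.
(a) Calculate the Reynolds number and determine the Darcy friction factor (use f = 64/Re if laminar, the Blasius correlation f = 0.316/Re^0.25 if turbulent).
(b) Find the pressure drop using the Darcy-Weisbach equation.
(a) Re = V·D/ν = 2.7·0.091/1.00e-06 = 245700 → turbulent (Re > 4000); f = 0.316/Re^0.25 = 0.316/245700^0.25 = 0.014193 (Blasius is strictly valid for Re ≲ 1e5; used here as the smooth-pipe estimate the problem specifies)
(b) Darcy-Weisbach: ΔP = f·(L/D)·½ρV²/1000 = 0.014193·(69/0.091)·½·1000·2.7²/1000 = 39.23 kPa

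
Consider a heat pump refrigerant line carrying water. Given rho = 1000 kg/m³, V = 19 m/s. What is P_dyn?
Formula: P_{dyn} = \frac{1}{2} \rho V^2
P_dyn = 0.5·1000·19²/1000 = 180.5 kPa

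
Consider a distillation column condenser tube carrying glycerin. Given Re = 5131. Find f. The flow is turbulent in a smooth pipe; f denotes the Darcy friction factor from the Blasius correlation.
Formula: f = \frac{0.316}{Re^{0.25}}
f = 0.316/5131^0.25 = 0.03734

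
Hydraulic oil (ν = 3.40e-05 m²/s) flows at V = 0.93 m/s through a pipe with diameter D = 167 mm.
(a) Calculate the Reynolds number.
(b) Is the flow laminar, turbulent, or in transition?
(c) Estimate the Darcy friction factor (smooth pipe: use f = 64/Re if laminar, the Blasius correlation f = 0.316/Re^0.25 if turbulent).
(a) Re = V·D/ν = 0.93·0.167/3.40e-05 = 4567.9
(b) Flow regime: turbulent (Re > 4000)
(c) Friction factor: f = 0.316/Re^0.25 = 0.316/4567.9^0.25 = 0.03844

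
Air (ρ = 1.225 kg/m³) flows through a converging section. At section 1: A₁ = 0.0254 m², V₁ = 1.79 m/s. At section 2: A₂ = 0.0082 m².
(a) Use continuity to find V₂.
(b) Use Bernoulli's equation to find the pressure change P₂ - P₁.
(a) Continuity: A₁V₁=A₂V₂ -> V₂=A₁V₁/A₂=0.0254*1.79/0.0082=5.54 m/s
(b) Bernoulli: P₂-P₁=0.5*rho*(V₁^2-V₂^2)/1000=0.5*1.225*(1.79^2-5.54^2)/1000=-0.01684 kPa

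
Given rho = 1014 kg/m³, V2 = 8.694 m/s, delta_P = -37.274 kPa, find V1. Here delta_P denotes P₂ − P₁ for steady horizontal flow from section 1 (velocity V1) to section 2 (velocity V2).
Formula: \Delta P = \frac{1}{2} \rho (V_1^2 - V_2^2)
Substituting knowns: -37.274 = 0.5·1014·(V1² − 8.694²)/1000
Solving for V1: V1 = √(8.694² + 2·(-37.274·1000)/1014) = 1.438 m/s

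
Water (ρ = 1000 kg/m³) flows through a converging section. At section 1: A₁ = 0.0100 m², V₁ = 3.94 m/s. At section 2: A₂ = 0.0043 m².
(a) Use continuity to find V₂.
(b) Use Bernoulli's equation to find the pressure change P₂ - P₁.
(a) Continuity: A₁V₁=A₂V₂ -> V₂=A₁V₁/A₂=0.0100*3.94/0.0043=9.16 m/s
(b) Bernoulli: P₂-P₁=0.5*rho*(V₁^2-V₂^2)/1000=0.5*1000*(3.94^2-9.16^2)/1000=-34.19 kPa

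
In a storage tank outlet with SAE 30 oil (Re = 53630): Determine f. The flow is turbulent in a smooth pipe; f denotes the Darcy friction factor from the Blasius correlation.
Formula: f = \frac{0.316}{Re^{0.25}}
f = 0.316/53630^0.25 = 0.02077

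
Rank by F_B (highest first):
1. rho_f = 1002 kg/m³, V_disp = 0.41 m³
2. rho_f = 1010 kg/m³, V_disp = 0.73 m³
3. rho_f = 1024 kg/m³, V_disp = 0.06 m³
Case 1: F_B = 4030 N
Case 2: F_B = 7233 N
Case 3: F_B = 602.7 N
Ranking (highest first): 2, 1, 3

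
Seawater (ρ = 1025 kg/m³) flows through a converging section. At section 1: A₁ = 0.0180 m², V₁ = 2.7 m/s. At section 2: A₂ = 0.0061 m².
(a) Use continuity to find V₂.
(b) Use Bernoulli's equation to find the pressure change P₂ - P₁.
(a) Continuity: A₁V₁=A₂V₂ -> V₂=A₁V₁/A₂=0.0180*2.7/0.0061=7.97 m/s
(b) Bernoulli: P₂-P₁=0.5*rho*(V₁^2-V₂^2)/1000=0.5*1025*(2.7^2-7.97^2)/1000=-28.82 kPa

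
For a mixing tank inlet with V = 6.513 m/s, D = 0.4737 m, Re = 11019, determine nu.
Formula: Re = \frac{V D}{\nu}
Substituting knowns: 11019 = 6.513·0.4737/nu
Solving for nu: nu = 6.513·0.4737/11019 = 0.00028 m²/s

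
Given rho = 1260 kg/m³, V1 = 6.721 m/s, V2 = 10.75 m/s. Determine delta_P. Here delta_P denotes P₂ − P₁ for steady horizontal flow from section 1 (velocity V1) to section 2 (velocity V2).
Formula: \Delta P = \frac{1}{2} \rho (V_1^2 - V_2^2)
delta_P = 0.5·1260·(6.721² − 10.75²)/1000 = -44.35 kPa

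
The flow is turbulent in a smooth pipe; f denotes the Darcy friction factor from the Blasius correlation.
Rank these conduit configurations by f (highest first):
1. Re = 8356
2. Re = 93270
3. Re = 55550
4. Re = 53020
Case 1: f = 0.03305
Case 2: f = 0.01808
Case 3: f = 0.02058
Case 4: f = 0.02082
Ranking (highest first): 1, 4, 3, 2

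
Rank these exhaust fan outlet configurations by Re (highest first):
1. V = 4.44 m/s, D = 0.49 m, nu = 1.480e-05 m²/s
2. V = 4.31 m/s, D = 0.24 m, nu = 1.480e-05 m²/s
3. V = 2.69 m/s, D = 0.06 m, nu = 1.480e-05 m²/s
Case 1: Re = 147000
Case 2: Re = 69892
Case 3: Re = 10905
Ranking (highest first): 1, 2, 3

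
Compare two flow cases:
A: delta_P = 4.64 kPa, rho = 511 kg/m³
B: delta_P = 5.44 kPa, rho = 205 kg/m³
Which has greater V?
V(A) = 4.262 m/s, V(B) = 7.285 m/s. Answer: B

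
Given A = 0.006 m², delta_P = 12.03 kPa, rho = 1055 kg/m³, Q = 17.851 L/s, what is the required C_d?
Formula: Q = C_d A \sqrt{\frac{2 \Delta P}{\rho}}
Substituting knowns: 17.851 = C_d·0.006·√(2·(12.03·1000)/1055)·1000
Solving for C_d: C_d = (17.851/1000)/(0.006·√(2·(12.03·1000)/1055)) = 0.623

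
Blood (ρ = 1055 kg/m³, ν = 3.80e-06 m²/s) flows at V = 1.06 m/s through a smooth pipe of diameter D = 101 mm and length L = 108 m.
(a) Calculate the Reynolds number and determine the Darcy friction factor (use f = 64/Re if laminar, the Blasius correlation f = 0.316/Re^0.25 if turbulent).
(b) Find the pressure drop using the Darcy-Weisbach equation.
(a) Re = V·D/ν = 1.06·0.101/3.80e-06 = 28174 → turbulent (Re > 4000); f = 0.316/Re^0.25 = 0.316/28174^0.25 = 0.024391
(b) Darcy-Weisbach: ΔP = f·(L/D)·½ρV²/1000 = 0.024391·(108/0.101)·½·1055·1.06²/1000 = 15.46 kPa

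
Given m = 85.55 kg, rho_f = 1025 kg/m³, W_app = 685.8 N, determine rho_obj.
Formula: W_{app} = mg\left(1 - \frac{\rho_f}{\rho_{obj}}\right)
Substituting knowns: 685.8 = 85.55·9.81·(1 − 1025/rho_obj)
Solving for rho_obj: rho_obj = 1025/(1 − 685.8/(85.55·9.81)) = 5606 kg/m³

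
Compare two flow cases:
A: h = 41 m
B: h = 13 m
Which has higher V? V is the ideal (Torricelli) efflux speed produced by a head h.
V(A) = 28.36 m/s, V(B) = 15.97 m/s. Answer: A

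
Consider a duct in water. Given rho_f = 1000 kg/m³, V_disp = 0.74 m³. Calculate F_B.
Formula: F_B = \rho_f g V_{disp}
F_B = 1000·9.81·0.74 = 7259 N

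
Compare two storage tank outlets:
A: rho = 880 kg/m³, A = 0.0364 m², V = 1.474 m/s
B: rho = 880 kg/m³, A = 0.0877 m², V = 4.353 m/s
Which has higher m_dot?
m_dot(A) = 47.22 kg/s, m_dot(B) = 335.9 kg/s. Answer: B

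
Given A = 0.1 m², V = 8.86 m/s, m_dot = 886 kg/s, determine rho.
Formula: \dot{m} = \rho A V
Substituting knowns: 886 = rho·0.1·8.86
Solving for rho: rho = 886/(0.1·8.86) = 1000 kg/m³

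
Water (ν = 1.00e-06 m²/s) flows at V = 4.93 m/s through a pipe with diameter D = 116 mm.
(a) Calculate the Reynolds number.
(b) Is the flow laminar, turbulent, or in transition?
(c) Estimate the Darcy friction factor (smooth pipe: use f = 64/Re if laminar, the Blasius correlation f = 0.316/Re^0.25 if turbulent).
(a) Re = V·D/ν = 4.93·0.116/1.00e-06 = 571880
(b) Flow regime: turbulent (Re > 4000)
(c) Friction factor: f = 0.316/Re^0.25 = 0.316/571880^0.25 = 0.01149 (Blasius is strictly valid for Re ≲ 1e5; used here as the smooth-pipe estimate the problem specifies)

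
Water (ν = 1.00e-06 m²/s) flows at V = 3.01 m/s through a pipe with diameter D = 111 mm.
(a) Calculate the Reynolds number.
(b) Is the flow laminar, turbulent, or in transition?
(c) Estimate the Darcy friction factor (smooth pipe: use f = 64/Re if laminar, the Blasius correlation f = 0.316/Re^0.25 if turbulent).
(a) Re = V·D/ν = 3.01·0.111/1.00e-06 = 334110
(b) Flow regime: turbulent (Re > 4000)
(c) Friction factor: f = 0.316/Re^0.25 = 0.316/334110^0.25 = 0.01314 (Blasius is strictly valid for Re ≲ 1e5; used here as the smooth-pipe estimate the problem specifies)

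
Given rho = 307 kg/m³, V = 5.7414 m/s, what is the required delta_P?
Formula: V = \sqrt{\frac{2 \Delta P}{\rho}}
Substituting knowns: 5.7414 = √(2·(delta_P·1000)/307)
Solving for delta_P: delta_P = 5.7414²·307/2/1000 = 5.06 kPa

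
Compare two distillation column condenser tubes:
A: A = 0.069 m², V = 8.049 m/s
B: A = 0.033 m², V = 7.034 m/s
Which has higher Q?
Q(A) = 555.4 L/s, Q(B) = 232.1 L/s. Answer: A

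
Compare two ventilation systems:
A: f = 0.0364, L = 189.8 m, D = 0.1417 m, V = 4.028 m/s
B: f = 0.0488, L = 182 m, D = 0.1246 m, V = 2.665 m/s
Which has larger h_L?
h_L(A) = 40.32 m, h_L(B) = 25.8 m. Answer: A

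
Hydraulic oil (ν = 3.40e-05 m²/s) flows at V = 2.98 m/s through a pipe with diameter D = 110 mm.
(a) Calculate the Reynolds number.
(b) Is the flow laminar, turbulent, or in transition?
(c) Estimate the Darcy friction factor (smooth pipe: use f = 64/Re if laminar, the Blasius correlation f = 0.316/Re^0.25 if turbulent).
(a) Re = V·D/ν = 2.98·0.11/3.40e-05 = 9641.2
(b) Flow regime: turbulent (Re > 4000)
(c) Friction factor: f = 0.316/Re^0.25 = 0.316/9641.2^0.25 = 0.03189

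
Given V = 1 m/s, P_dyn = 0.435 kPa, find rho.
Formula: P_{dyn} = \frac{1}{2} \rho V^2
Substituting knowns: 0.435 = 0.5·rho·1²/1000
Solving for rho: rho = 2·(0.435·1000)/1² = 870 kg/m³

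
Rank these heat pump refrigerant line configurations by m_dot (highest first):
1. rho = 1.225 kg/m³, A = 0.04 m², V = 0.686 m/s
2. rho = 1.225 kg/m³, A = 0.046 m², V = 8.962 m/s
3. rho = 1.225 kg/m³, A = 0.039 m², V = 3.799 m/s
Case 1: m_dot = 0.03361 kg/s
Case 2: m_dot = 0.505 kg/s
Case 3: m_dot = 0.1815 kg/s
Ranking (highest first): 2, 3, 1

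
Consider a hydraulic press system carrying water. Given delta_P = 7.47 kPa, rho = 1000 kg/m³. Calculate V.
Formula: V = \sqrt{\frac{2 \Delta P}{\rho}}
V = √(2·(7.47·1000)/1000) = 3.865 m/s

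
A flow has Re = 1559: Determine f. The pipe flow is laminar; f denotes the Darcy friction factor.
Formula: f = \frac{64}{Re}
f = 64/1559 = 0.04105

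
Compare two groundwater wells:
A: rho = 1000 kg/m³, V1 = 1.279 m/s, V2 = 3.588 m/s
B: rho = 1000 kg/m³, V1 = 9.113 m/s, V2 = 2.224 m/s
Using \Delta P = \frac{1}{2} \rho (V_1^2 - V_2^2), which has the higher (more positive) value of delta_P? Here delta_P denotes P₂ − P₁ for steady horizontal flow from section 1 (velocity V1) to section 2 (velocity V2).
delta_P(A) = -5.619 kPa, delta_P(B) = 39.05 kPa. Answer: B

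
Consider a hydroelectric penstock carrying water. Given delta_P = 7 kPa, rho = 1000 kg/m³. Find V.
Formula: V = \sqrt{\frac{2 \Delta P}{\rho}}
V = √(2·(7·1000)/1000) = 3.742 m/s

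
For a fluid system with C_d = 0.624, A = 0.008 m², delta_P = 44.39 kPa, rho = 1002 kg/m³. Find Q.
Formula: Q = C_d A \sqrt{\frac{2 \Delta P}{\rho}}
Q = 0.624·0.008·√(2·(44.39·1000)/1002)·1000 = 46.99 L/s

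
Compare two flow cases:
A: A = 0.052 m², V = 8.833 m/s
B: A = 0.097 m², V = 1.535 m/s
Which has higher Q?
Q(A) = 459.3 L/s, Q(B) = 148.9 L/s. Answer: A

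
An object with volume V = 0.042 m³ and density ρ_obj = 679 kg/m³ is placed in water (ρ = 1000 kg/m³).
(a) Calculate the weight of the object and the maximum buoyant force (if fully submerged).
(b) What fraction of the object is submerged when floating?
(a) W=rho_obj*g*V=679*9.81*0.042=279.8 N; F_B(max)=rho*g*V=1000*9.81*0.042=412.0 N
(b) Floating fraction=rho_obj/rho=679/1000=0.679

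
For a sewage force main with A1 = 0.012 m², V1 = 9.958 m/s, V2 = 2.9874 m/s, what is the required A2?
Formula: V_2 = \frac{A_1 V_1}{A_2}
Substituting knowns: 2.9874 = 0.012·9.958/A2
Solving for A2: A2 = 0.012·9.958/2.9874 = 0.04 m²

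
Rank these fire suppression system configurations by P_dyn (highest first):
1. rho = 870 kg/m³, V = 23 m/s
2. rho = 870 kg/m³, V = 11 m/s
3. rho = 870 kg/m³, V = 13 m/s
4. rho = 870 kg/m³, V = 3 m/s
Case 1: P_dyn = 230.1 kPa
Case 2: P_dyn = 52.63 kPa
Case 3: P_dyn = 73.52 kPa
Case 4: P_dyn = 3.915 kPa
Ranking (highest first): 1, 3, 2, 4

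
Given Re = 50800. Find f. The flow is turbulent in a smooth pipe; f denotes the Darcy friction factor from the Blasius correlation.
Formula: f = \frac{0.316}{Re^{0.25}}
f = 0.316/50800^0.25 = 0.02105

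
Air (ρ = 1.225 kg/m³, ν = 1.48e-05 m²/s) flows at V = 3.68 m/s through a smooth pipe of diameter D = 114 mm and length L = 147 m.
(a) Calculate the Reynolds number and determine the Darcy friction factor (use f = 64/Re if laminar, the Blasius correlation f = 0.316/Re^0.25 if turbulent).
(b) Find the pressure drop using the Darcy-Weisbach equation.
(a) Re = V·D/ν = 3.68·0.114/1.48e-05 = 28346 → turbulent (Re > 4000); f = 0.316/Re^0.25 = 0.316/28346^0.25 = 0.024354
(b) Darcy-Weisbach: ΔP = f·(L/D)·½ρV²/1000 = 0.024354·(147/0.114)·½·1.225·3.68²/1000 = 0.2605 kPa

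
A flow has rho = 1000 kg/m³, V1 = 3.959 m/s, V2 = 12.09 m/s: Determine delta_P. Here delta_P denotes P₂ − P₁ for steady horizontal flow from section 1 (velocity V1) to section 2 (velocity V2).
Formula: \Delta P = \frac{1}{2} \rho (V_1^2 - V_2^2)
delta_P = 0.5·1000·(3.959² − 12.09²)/1000 = -65.25 kPa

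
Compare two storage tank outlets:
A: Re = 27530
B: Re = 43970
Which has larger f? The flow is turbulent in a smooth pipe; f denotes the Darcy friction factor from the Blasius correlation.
f(A) = 0.02453, f(B) = 0.02182. Answer: A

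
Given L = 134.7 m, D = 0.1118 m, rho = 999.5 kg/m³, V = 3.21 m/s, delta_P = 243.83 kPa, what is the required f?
Formula: \Delta P = f \frac{L}{D} \frac{\rho V^2}{2}
Substituting knowns: 243.83 = f·(134.7/0.1118)·0.5·999.5·3.21²/1000
Solving for f: f = (243.83·1000)/((134.7/0.1118)·0.5·999.5·3.21²) = 0.0393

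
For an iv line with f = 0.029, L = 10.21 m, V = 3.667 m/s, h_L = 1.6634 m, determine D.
Formula: h_L = f \frac{L}{D} \frac{V^2}{2g}
Substituting knowns: 1.6634 = 0.029·(10.21/D)·3.667²/(2·9.81)
Solving for D: D = 0.029·10.21·3.667²/(2·9.81·1.6634) = 0.122 m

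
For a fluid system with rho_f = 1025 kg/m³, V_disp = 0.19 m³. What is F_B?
Formula: F_B = \rho_f g V_{disp}
F_B = 1025·9.81·0.19 = 1910 N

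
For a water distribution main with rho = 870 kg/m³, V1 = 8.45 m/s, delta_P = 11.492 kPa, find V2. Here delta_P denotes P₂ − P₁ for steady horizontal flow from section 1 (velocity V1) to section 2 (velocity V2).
Formula: \Delta P = \frac{1}{2} \rho (V_1^2 - V_2^2)
Substituting knowns: 11.492 = 0.5·870·(8.45² − V2²)/1000
Solving for V2: V2 = √(8.45² − 2·(11.492·1000)/870) = 6.707 m/s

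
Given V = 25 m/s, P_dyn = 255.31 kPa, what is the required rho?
Formula: P_{dyn} = \frac{1}{2} \rho V^2
Substituting knowns: 255.31 = 0.5·rho·25²/1000
Solving for rho: rho = 2·(255.31·1000)/25² = 817 kg/m³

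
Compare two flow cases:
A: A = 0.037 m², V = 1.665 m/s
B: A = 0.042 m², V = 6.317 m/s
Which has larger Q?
Q(A) = 61.6 L/s, Q(B) = 265.3 L/s. Answer: B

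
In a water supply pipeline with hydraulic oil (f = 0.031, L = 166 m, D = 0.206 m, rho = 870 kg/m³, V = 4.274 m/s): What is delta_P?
Formula: \Delta P = f \frac{L}{D} \frac{\rho V^2}{2}
delta_P = 0.031·(166/0.206)·0.5·870·4.274²/1000 = 198.5 kPa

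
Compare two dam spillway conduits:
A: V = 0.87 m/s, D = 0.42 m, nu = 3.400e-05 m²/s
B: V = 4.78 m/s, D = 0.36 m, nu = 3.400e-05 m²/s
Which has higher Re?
Re(A) = 10747, Re(B) = 50612. Answer: B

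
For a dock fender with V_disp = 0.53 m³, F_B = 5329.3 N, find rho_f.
Formula: F_B = \rho_f g V_{disp}
Substituting knowns: 5329.3 = rho_f·9.81·0.53
Solving for rho_f: rho_f = 5329.3/(9.81·0.53) = 1025 kg/m³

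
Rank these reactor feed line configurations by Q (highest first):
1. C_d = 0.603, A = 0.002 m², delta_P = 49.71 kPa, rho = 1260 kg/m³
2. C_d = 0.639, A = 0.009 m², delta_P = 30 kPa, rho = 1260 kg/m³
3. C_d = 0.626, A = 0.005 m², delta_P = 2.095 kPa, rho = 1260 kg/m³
Case 1: Q = 10.71 L/s
Case 2: Q = 39.69 L/s
Case 3: Q = 5.708 L/s
Ranking (highest first): 2, 1, 3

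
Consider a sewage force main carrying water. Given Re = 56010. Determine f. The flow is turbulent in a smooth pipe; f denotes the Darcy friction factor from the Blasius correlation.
Formula: f = \frac{0.316}{Re^{0.25}}
f = 0.316/56010^0.25 = 0.02054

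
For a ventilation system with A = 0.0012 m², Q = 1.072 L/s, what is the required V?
Formula: Q = A V
Substituting knowns: 1.072 = 0.0012·V·1000
Solving for V: V = (1.072/1000)/0.0012 = 0.8933 m/s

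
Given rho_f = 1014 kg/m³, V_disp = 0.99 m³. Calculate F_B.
Formula: F_B = \rho_f g V_{disp}
F_B = 1014·9.81·0.99 = 9848 N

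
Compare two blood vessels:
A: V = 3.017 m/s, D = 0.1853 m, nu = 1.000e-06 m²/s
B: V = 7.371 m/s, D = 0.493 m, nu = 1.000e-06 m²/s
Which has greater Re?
Re(A) = 559050, Re(B) = 3.634e+06. Answer: B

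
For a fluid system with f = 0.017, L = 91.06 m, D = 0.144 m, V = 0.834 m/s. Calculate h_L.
Formula: h_L = f \frac{L}{D} \frac{V^2}{2g}
h_L = 0.017·(91.06/0.144)·0.834²/(2·9.81) = 0.3811 m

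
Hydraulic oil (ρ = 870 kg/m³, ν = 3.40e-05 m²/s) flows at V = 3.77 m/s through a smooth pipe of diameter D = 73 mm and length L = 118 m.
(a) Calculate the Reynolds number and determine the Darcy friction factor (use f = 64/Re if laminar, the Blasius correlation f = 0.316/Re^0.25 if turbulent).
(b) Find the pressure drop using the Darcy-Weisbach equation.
(a) Re = V·D/ν = 3.77·0.073/3.40e-05 = 8094.4 → turbulent (Re > 4000); f = 0.316/Re^0.25 = 0.316/8094.4^0.25 = 0.033315
(b) Darcy-Weisbach: ΔP = f·(L/D)·½ρV²/1000 = 0.033315·(118/0.073)·½·870·3.77²/1000 = 332.9 kPa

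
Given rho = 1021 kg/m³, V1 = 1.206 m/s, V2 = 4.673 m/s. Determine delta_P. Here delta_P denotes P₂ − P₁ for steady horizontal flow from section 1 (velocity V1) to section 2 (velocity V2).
Formula: \Delta P = \frac{1}{2} \rho (V_1^2 - V_2^2)
delta_P = 0.5·1021·(1.206² − 4.673²)/1000 = -10.41 kPa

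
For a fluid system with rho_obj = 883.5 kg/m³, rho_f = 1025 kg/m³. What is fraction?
Formula: f_{sub} = \frac{\rho_{obj}}{\rho_f}
fraction = 883.5/1025 = 0.862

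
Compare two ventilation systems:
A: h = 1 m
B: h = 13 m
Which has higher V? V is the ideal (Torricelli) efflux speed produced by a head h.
V(A) = 4.429 m/s, V(B) = 15.97 m/s. Answer: B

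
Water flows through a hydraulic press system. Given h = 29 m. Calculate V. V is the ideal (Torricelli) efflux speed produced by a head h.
Formula: V = \sqrt{2 g h}
V = √(2·9.81·29) = 23.85 m/s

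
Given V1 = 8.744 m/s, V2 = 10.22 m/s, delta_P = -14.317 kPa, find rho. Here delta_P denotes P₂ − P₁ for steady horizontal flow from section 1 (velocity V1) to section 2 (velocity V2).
Formula: \Delta P = \frac{1}{2} \rho (V_1^2 - V_2^2)
Substituting knowns: -14.317 = 0.5·rho·(8.744² − 10.22²)/1000
Solving for rho: rho = 2·(-14.317·1000)/(8.744² − 10.22²) = 1023 kg/m³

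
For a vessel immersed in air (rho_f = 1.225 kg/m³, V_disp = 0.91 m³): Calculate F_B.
Formula: F_B = \rho_f g V_{disp}
F_B = 1.225·9.81·0.91 = 10.94 N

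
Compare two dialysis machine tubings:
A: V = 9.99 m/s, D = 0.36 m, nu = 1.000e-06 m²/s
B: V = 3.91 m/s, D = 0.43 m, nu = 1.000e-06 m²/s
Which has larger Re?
Re(A) = 3.596e+06, Re(B) = 1.681e+06. Answer: A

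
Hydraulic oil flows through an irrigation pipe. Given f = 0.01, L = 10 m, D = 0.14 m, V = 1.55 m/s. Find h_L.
Formula: h_L = f \frac{L}{D} \frac{V^2}{2g}
h_L = 0.01·(10/0.14)·1.55²/(2·9.81) = 0.08747 m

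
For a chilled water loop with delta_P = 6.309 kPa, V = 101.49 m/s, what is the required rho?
Formula: V = \sqrt{\frac{2 \Delta P}{\rho}}
Substituting knowns: 101.49 = √(2·(6.309·1000)/rho)
Solving for rho: rho = 2·(6.309·1000)/101.49² = 1.225 kg/m³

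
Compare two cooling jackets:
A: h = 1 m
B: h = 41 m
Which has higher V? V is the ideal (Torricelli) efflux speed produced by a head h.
V(A) = 4.429 m/s, V(B) = 28.36 m/s. Answer: B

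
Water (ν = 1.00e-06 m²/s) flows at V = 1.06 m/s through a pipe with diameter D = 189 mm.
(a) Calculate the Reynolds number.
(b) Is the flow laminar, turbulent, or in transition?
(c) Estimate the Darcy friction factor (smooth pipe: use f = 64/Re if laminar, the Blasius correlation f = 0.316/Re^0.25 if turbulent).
(a) Re = V·D/ν = 1.06·0.189/1.00e-06 = 200340
(b) Flow regime: turbulent (Re > 4000)
(c) Friction factor: f = 0.316/Re^0.25 = 0.316/200340^0.25 = 0.01494 (Blasius is strictly valid for Re ≲ 1e5; used here as the smooth-pipe estimate the problem specifies)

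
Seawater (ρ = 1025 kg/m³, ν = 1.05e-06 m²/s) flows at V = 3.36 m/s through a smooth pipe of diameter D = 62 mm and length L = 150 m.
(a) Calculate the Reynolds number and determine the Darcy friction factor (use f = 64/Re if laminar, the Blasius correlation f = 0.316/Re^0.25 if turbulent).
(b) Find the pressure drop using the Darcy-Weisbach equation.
(a) Re = V·D/ν = 3.36·0.062/1.05e-06 = 198400 → turbulent (Re > 4000); f = 0.316/Re^0.25 = 0.316/198400^0.25 = 0.014973 (Blasius is strictly valid for Re ≲ 1e5; used here as the smooth-pipe estimate the problem specifies)
(b) Darcy-Weisbach: ΔP = f·(L/D)·½ρV²/1000 = 0.014973·(150/0.062)·½·1025·3.36²/1000 = 209.6 kPa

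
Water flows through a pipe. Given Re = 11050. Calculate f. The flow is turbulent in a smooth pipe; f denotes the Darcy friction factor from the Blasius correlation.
Formula: f = \frac{0.316}{Re^{0.25}}
f = 0.316/11050^0.25 = 0.03082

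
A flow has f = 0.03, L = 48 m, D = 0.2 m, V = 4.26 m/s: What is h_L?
Formula: h_L = f \frac{L}{D} \frac{V^2}{2g}
h_L = 0.03·(48/0.2)·4.26²/(2·9.81) = 6.66 m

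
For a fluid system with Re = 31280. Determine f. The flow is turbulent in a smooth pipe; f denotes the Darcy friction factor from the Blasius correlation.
Formula: f = \frac{0.316}{Re^{0.25}}
f = 0.316/31280^0.25 = 0.02376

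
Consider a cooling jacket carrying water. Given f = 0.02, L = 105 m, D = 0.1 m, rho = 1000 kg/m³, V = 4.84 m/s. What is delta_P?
Formula: \Delta P = f \frac{L}{D} \frac{\rho V^2}{2}
delta_P = 0.02·(105/0.1)·0.5·1000·4.84²/1000 = 246 kPa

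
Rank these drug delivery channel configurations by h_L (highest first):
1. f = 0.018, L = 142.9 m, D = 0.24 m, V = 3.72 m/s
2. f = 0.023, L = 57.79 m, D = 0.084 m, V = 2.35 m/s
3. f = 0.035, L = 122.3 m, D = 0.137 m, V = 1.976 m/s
Case 1: h_L = 7.559 m
Case 2: h_L = 4.454 m
Case 3: h_L = 6.218 m
Ranking (highest first): 1, 3, 2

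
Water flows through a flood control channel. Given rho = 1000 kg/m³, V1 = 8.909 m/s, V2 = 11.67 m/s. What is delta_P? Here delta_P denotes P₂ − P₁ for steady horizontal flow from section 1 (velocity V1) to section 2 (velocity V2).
Formula: \Delta P = \frac{1}{2} \rho (V_1^2 - V_2^2)
delta_P = 0.5·1000·(8.909² − 11.67²)/1000 = -28.41 kPa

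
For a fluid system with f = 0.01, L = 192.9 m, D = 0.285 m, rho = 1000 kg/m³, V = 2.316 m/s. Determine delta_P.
Formula: \Delta P = f \frac{L}{D} \frac{\rho V^2}{2}
delta_P = 0.01·(192.9/0.285)·0.5·1000·2.316²/1000 = 18.15 kPa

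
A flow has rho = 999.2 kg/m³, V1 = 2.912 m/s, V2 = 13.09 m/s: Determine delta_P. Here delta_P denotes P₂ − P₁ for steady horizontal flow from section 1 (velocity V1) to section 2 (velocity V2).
Formula: \Delta P = \frac{1}{2} \rho (V_1^2 - V_2^2)
delta_P = 0.5·999.2·(2.912² − 13.09²)/1000 = -81.37 kPa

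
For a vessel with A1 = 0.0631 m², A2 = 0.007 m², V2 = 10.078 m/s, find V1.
Formula: V_2 = \frac{A_1 V_1}{A_2}
Substituting knowns: 10.078 = 0.0631·V1/0.007
Solving for V1: V1 = 10.078·0.007/0.0631 = 1.118 m/s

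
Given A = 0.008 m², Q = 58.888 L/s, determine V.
Formula: Q = A V
Substituting knowns: 58.888 = 0.008·V·1000
Solving for V: V = (58.888/1000)/0.008 = 7.361 m/s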